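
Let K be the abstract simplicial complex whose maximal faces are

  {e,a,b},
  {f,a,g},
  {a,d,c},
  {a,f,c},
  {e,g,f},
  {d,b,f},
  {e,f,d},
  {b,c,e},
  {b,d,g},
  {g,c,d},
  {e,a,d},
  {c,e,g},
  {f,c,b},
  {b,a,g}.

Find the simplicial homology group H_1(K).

H_1 = Z^2.

We work with the vertex ordering a < b < c < d < e < f < g. The simplices of K, each written with vertices in increasing order, are:

  0-simplices (7): a, b, c, d, e, f, g
  1-simplices (21): ab, ac, ad, ae, af, ag, bc, bd, be, bf, bg, cd, ce, cf, cg, de, df, dg, ef, eg, fg
  2-simplices (14): abe, abg, acd, acf, ade, afg, bce, bcf, bdf, bdg, cdg, ceg, def, efg

Hence C_0 ≅ Z^7, C_1 ≅ Z^21, C_2 ≅ Z^14.

∂_1: C_1 → C_0 is given by ∂[p,q] = [q] − [p]. For instance
  ∂be = e − b.
This gives a 7×21 integer matrix of rank 6; reducing to Smith normal form yields diagonal entries (1,1,1,1,1,1).

∂_2: C_2 → C_1 maps a triangle to the signed sum of its edges. For instance
  ∂bdg = dg − bg + bd,
  ∂acd = cd − ad + ac.
As a 21×14 matrix over Z this has rank 13, with invariant factors (1,1,1,1,1,1,1,1,1,1,1,1,1).

From H_k ≅ ker(∂_k) / im(∂_{k+1}) we obtain:

  H_1: rank ker ∂_1 − rank ∂_2 = (21 − 6) − 13 = 2, and the invariant factors of ∂_2 are all 1, so H_1 = Z^2.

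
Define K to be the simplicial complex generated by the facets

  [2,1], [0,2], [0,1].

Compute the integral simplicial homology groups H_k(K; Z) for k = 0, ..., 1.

Order the vertices as 0 < 1 < 2. Listing each simplex with vertices in this order, K has dimension 1 with simplices:

  0-simplices (3): [0], [1], [2]
  1-simplices (3): [0,1], [0,2], [1,2]

so the chain groups are C_0 ≅ Z^3, C_1 ≅ Z^3.

The boundary map ∂_1: C_1 → C_0 is given by ∂[p,q] = [q] − [p]. For instance
  ∂[1,2] = [2] − [1].
This gives a 3×3 integer matrix of rank 2; reducing to Smith normal form yields diagonal entries (1,1).

Computing H_k = (kernel of ∂_k) / (image of ∂_{k+1}):

  H_0: rank C_0 − rank ∂_1 = 3 − 2 = 1, and the invariant factors of ∂_1 are all 1, so H_0 = Z.
  H_1: rank ker ∂_1 − rank ∂_2 = (3 − 2) − 0 = 1, and there is no ∂_2, so H_1 = Z.

H_0 ≅ Z,  H_1 ≅ Z.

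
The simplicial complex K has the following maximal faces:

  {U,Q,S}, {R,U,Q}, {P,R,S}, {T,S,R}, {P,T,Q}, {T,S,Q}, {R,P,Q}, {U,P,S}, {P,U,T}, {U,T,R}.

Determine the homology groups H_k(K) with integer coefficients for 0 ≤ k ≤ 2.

H_0 ≅ Z,  H_1 ≅ Z/2,  H_2 = 0.

Take the total order P < Q < R < S < T < U on the vertex set. Then K (dimension 2) consists of the simplices:

  0-simplices (6): P, Q, R, S, T, U
  1-simplices (15): PQ, PR, PS, PT, PU, QR, QS, QT, QU, RS, RT, RU, ST, SU, TU
  2-simplices (10): PQR, PQT, PRS, PSU, PTU, QRU, QST, QSU, RST, RTU

giving chain groups C_0 ≅ Z^6, C_1 ≅ Z^15, C_2 ≅ Z^10.

The boundary map ∂_1: C_1 → C_0 maps an edge to its endpoints' difference, ∂[p,q] = q − p.
As a 6×15 matrix over Z this has rank 5, with invariant factors (1,1,1,1,1).

Boundary ∂_2: C_2 → C_1 maps a triangle to the signed sum of its edges. For instance
  ∂PQT = QT − PT + PQ,
  ∂PRS = RS − PS + PR.
This gives a 15×10 integer matrix of rank 10; reducing to Smith normal form yields diagonal entries (1,1,1,1,1,1,1,1,1,2).

Now H_k = ker ∂_k / im ∂_{k+1}, so:

  H_0: rank C_0 − rank ∂_1 = 6 − 5 = 1, and the invariant factors of ∂_1 are all 1, so H_0 ≅ Z.
  H_1: rank ker ∂_1 − rank ∂_2 = (15 − 5) − 10 = 0, and ∂_2 has invariant factor 2 > 1, so H_1 ≅ Z/2.
  H_2: rank ker ∂_2 − rank ∂_3 = (10 − 10) − 0 = 0, and there is no ∂_3, so H_2 ≅ 0.

As a check, the Euler characteristic is 6 − 15 + 10 = 1, which agrees with 1 − 0 + 0 = 1.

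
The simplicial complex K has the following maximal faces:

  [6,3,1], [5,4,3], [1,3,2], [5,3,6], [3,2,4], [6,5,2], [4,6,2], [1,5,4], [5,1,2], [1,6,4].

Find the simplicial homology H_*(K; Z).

Order the vertices as 1 < 2 < 3 < 4 < 5 < 6. Listing each simplex with vertices in this order, K has dimension 2 with simplices:

  0-simplices (6): [1], [2], [3], [4], [5], [6]
  1-simplices (15): [1,2], [1,3], [1,4], [1,5], [1,6], [2,3], [2,4], [2,5], [2,6], [3,4], [3,5], [3,6], [4,5], [4,6], [5,6]
  2-simplices (10): [1,2,3], [1,2,5], [1,3,6], [1,4,5], [1,4,6], [2,3,4], [2,4,6], [2,5,6], [3,4,5], [3,5,6]

giving chain groups C_0 ≅ Z^6, C_1 ≅ Z^15, C_2 ≅ Z^10.

Boundary ∂_1: C_1 → C_0 maps an edge to its endpoints' difference, ∂[p,q] = q − p. For instance
  ∂[5,6] = [6] − [5].
The resulting 6×15 matrix has rank 5, and its Smith normal form has invariant factors (1,1,1,1,1).

∂_2: C_2 → C_1 sends each 2-simplex [p,q,r] to [q,r] − [p,r] + [p,q]. For instance
  ∂[1,3,6] = [3,6] − [1,6] + [1,3],
  ∂[3,5,6] = [5,6] − [3,6] + [3,5].
As a 15×10 matrix over Z this has rank 10, with invariant factors (1,1,1,1,1,1,1,1,1,2).

Now H_k = ker ∂_k / im ∂_{k+1}, so:

  H_0: rank C_0 − rank ∂_1 = 6 − 5 = 1, and the invariant factors of ∂_1 are all 1, so H_0 = Z.
  H_1: rank ker ∂_1 − rank ∂_2 = (15 − 5) − 10 = 0, and ∂_2 has invariant factor 2 > 1, so H_1 = Z/2.
  H_2: rank ker ∂_2 − rank ∂_3 = (10 − 10) − 0 = 0, and there is no ∂_3, so H_2 = 0.

H_0 = Z,  H_1 = Z/2,  H_2 = 0.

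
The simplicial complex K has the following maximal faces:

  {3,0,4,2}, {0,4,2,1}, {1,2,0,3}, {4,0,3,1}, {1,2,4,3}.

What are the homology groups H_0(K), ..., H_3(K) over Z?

We work with the vertex ordering 0 < 1 < 2 < 3 < 4. The simplices of K, each written with vertices in increasing order, are:

  0-simplices (5): [0], [1], [2], [3], [4]
  1-simplices (10): [0,1], [0,2], [0,3], [0,4], [1,2], [1,3], [1,4], [2,3], [2,4], [3,4]
  2-simplices (10): [0,1,2], [0,1,3], [0,1,4], [0,2,3], [0,2,4], [0,3,4], [1,2,3], [1,2,4], [1,3,4], [2,3,4]
  3-simplices (5): [0,1,2,3], [0,1,2,4], [0,1,3,4], [0,2,3,4], [1,2,3,4]

Hence C_0 ≅ Z^5, C_1 ≅ Z^10, C_2 ≅ Z^10, C_3 ≅ Z^5.

Boundary ∂_1: C_1 → C_0 is given by ∂[p,q] = [q] − [p]. For instance
  ∂[2,3] = [3] − [2].
This gives a 5×10 integer matrix of rank 4; reducing to Smith normal form yields diagonal entries (1,1,1,1).

The boundary map ∂_2: C_2 → C_1 sends each 2-simplex [p,q,r] to [q,r] − [p,r] + [p,q]. For instance
  ∂[0,2,3] = [2,3] − [0,3] + [0,2],
  ∂[0,3,4] = [3,4] − [0,4] + [0,3].
This gives a 10×10 integer matrix of rank 6; reducing to Smith normal form yields diagonal entries (1,1,1,1,1,1).

∂_3: C_3 → C_2 sends each 3-simplex σ to the alternating sum Σ_i (−1)^i (σ with its i-th vertex removed). For instance
  ∂[0,1,3,4] = [1,3,4] − [0,3,4] + [0,1,4] − [0,1,3],
  ∂[0,1,2,3] = [1,2,3] − [0,2,3] + [0,1,3] − [0,1,2].
As a 10×5 matrix over Z this has rank 4, with invariant factors (1,1,1,1).

Now H_k = ker ∂_k / im ∂_{k+1}, so:

  H_0: rank C_0 − rank ∂_1 = 5 − 4 = 1, and the invariant factors of ∂_1 are all 1, so H_0 ≅ Z.
  H_1: rank ker ∂_1 − rank ∂_2 = (10 − 4) − 6 = 0, and the invariant factors of ∂_2 are all 1, so H_1 ≅ 0.
  H_2: rank ker ∂_2 − rank ∂_3 = (10 − 6) − 4 = 0, and the invariant factors of ∂_3 are all 1, so H_2 ≅ 0.
  H_3: rank ker ∂_3 − rank ∂_4 = (5 − 4) − 0 = 1, and there is no ∂_4, so H_3 ≅ Z.

H_0 ≅ Z,  H_1 = 0,  H_2 = 0,  H_3 ≅ Z.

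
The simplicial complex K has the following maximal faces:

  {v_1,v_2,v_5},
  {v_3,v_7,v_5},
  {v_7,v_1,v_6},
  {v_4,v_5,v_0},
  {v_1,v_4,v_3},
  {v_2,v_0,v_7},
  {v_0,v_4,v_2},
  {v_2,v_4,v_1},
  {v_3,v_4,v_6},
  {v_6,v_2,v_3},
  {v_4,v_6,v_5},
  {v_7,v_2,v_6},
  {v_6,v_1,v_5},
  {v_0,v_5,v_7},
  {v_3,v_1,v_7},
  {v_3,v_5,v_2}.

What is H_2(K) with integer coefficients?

Fix the vertex order v_0 < v_1 < v_2 < v_3 < v_4 < v_5 < v_6 < v_7 and write every simplex with vertices in increasing order. Then dim K = 2 and the simplices of K are:

  0-simplices (8): [v_0], [v_1], [v_2], [v_3], [v_4], [v_5], [v_6], [v_7]
  1-simplices (24): (24 of them)
  2-simplices (16): (16 of them)

so the chain groups are C_0 ≅ Z^8, C_1 ≅ Z^24, C_2 ≅ Z^16.

∂_1: C_1 → C_0 sends each edge [p,q] (with p < q) to q − p.
This gives a 8×24 integer matrix of rank 7; reducing to Smith normal form yields diagonal entries (1,1,1,1,1,1,1).

∂_2: C_2 → C_1 sends each 2-simplex [p,q,r] to [q,r] − [p,r] + [p,q]. For instance
  ∂[v_2,v_3,v_5] = [v_3,v_5] − [v_2,v_5] + [v_2,v_3],
  ∂[v_2,v_6,v_7] = [v_6,v_7] − [v_2,v_7] + [v_2,v_6].
The resulting 24×16 matrix has rank 15, and its Smith normal form has invariant factors (1,1,1,1,1,1,1,1,1,1,1,1,1,1,1).

From H_k ≅ ker(∂_k) / im(∂_{k+1}) we obtain:

  H_2: rank ker ∂_2 − rank ∂_3 = (16 − 15) − 0 = 1, and there is no ∂_3, so H_2 = Z.

(K is a triangulation of the torus T^2.)

H_2 ≅ Z.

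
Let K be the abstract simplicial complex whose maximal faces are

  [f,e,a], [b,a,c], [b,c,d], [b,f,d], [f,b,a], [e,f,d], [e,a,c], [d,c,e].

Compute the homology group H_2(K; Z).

H_2 = Z.

Order the vertices as a < b < c < d < e < f. Listing each simplex with vertices in this order, K has dimension 2 with simplices:

  0-simplices (6): a, b, c, d, e, f
  1-simplices (12): ab, ac, ae, af, bc, bd, bf, cd, ce, de, df, ef
  2-simplices (8): abc, abf, ace, aef, bcd, bdf, cde, def

Hence C_0 ≅ Z^6, C_1 ≅ Z^12, C_2 ≅ Z^8.

Boundary ∂_1: C_1 → C_0 sends each edge [p,q] (with p < q) to q − p. For instance
  ∂ce = e − c.
The 6×12 boundary matrix has rank 5 and Smith normal form diag(1,1,1,1,1).

The boundary map ∂_2: C_2 → C_1 acts by ∂[p,q,r] = [q,r] − [p,r] + [p,q]. For instance
  ∂aef = ef − af + ae,
  ∂def = ef − df + de.
This gives a 12×8 integer matrix of rank 7; reducing to Smith normal form yields diagonal entries (1,1,1,1,1,1,1).

From H_k ≅ ker(∂_k) / im(∂_{k+1}) we obtain:

  H_2: rank ker ∂_2 − rank ∂_3 = (8 − 7) − 0 = 1, and there is no ∂_3, so H_2 = Z.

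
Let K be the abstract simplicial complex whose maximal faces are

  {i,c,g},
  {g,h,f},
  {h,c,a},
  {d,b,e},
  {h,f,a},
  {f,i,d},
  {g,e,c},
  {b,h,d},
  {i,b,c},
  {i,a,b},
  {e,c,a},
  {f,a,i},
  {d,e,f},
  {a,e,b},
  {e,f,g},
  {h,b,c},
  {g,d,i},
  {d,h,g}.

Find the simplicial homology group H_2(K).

H_2 ≅ 0.

Fix the vertex order a < b < c < d < e < f < g < h < i and write every simplex with vertices in increasing order. Then dim K = 2 and the simplices of K are:

  0-simplices (9): a, b, c, d, e, f, g, h, i
  1-simplices (27): ab, ac, ae, af, ah, ai, bc, bd, be, bh, bi, ce, cg, ch, ci, de, df, dg, dh, di, ef, eg, fg, fh, fi, gh, gi
  2-simplices (18): abe, abi, ace, ach, afh, afi, bch, bci, bde, bdh, ceg, cgi, def, dfi, dgh, dgi, efg, fgh

Hence C_0 ≅ Z^9, C_1 ≅ Z^27, C_2 ≅ Z^18.

The boundary map ∂_1: C_1 → C_0 sends each edge [p,q] (with p < q) to q − p.
As a 9×27 matrix over Z this has rank 8, with invariant factors (1,1,1,1,1,1,1,1).

Boundary ∂_2: C_2 → C_1 maps a triangle to the signed sum of its edges. For instance
  ∂ace = ce − ae + ac,
  ∂abe = be − ae + ab.
As a 27×18 matrix over Z this has rank 18, with invariant factors (1,1,1,1,1,1,1,1,1,1,1,1,1,1,1,1,1,2).

From H_k ≅ ker(∂_k) / im(∂_{k+1}) we obtain:

  H_2: rank ker ∂_2 − rank ∂_3 = (18 − 18) − 0 = 0, and there is no ∂_3, so H_2 = 0.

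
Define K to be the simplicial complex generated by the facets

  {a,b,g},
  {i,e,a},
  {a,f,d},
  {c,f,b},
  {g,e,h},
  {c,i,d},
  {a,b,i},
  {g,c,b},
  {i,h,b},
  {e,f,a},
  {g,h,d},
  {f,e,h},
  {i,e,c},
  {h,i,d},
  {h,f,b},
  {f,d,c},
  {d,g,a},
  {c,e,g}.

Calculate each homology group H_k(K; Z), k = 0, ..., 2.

H_0 ≅ Z,  H_1 ≅ Z^2,  H_2 ≅ Z.

Take the total order a < b < c < d < e < f < g < h < i on the vertex set. Then K (dimension 2) consists of the simplices:

  0-simplices (9): a, b, c, d, e, f, g, h, i
  1-simplices (27): ab, ad, ae, af, ag, ai, bc, bf, bg, bh, bi, cd, ce, cf, cg, ci, df, dg, dh, di, ef, eg, eh, ei, fh, gh, hi
  2-simplices (18): abg, abi, adf, adg, aef, aei, bcf, bcg, bfh, bhi, cdf, cdi, ceg, cei, dgh, dhi, efh, egh

giving chain groups C_0 ≅ Z^9, C_1 ≅ Z^27, C_2 ≅ Z^18.

∂_1: C_1 → C_0 is given by ∂[p,q] = [q] − [p]. For instance
  ∂di = i − d.
The resulting 9×27 matrix has rank 8, and its Smith normal form has invariant factors (1,1,1,1,1,1,1,1).

The boundary map ∂_2: C_2 → C_1 acts by ∂[p,q,r] = [q,r] − [p,r] + [p,q]. For instance
  ∂adf = df − af + ad,
  ∂aef = ef − af + ae.
The resulting 27×18 matrix has rank 17, and its Smith normal form has invariant factors (1,1,1,1,1,1,1,1,1,1,1,1,1,1,1,1,1).

Reading off H_k = ker ∂_k / im ∂_{k+1}:

  H_0: rank C_0 − rank ∂_1 = 9 − 8 = 1, and the invariant factors of ∂_1 are all 1, so H_0 = Z.
  H_1: rank ker ∂_1 − rank ∂_2 = (27 − 8) − 17 = 2, and the invariant factors of ∂_2 are all 1, so H_1 = Z^2.
  H_2: rank ker ∂_2 − rank ∂_3 = (18 − 17) − 0 = 1, and there is no ∂_3, so H_2 = Z.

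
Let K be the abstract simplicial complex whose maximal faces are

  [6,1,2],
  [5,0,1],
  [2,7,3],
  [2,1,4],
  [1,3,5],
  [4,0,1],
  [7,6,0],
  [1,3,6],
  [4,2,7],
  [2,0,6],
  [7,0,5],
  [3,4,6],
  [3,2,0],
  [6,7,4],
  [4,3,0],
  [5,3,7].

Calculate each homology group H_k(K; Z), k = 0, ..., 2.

Order the vertices as 0 < 1 < 2 < 3 < 4 < 5 < 6 < 7. Listing each simplex with vertices in this order, K has dimension 2 with simplices:

  0-simplices (8): [0], [1], [2], [3], [4], [5], [6], [7]
  1-simplices (24): (24 of them)
  2-simplices (16): [0,1,4], [0,1,5], [0,2,3], [0,2,6], [0,3,4], [0,5,7], [0,6,7], [1,2,4], [1,2,6], [1,3,5], [1,3,6], [2,3,7], [2,4,7], [3,4,6], [3,5,7], [4,6,7]

Hence C_0 ≅ Z^8, C_1 ≅ Z^24, C_2 ≅ Z^16.

Boundary ∂_1: C_1 → C_0 sends each edge [p,q] (with p < q) to q − p.
This gives a 8×24 integer matrix of rank 7; reducing to Smith normal form yields diagonal entries (1,1,1,1,1,1,1).

∂_2: C_2 → C_1 maps a triangle to the signed sum of its edges. For instance
  ∂[0,3,4] = [3,4] − [0,4] + [0,3],
  ∂[3,5,7] = [5,7] − [3,7] + [3,5].
As a 24×16 matrix over Z this has rank 15, with invariant factors (1,1,1,1,1,1,1,1,1,1,1,1,1,1,1).

From H_k ≅ ker(∂_k) / im(∂_{k+1}) we obtain:

  H_0: rank C_0 − rank ∂_1 = 8 − 7 = 1, and the invariant factors of ∂_1 are all 1, so H_0 ≅ Z.
  H_1: rank ker ∂_1 − rank ∂_2 = (24 − 7) − 15 = 2, and the invariant factors of ∂_2 are all 1, so H_1 ≅ Z^2.
  H_2: rank ker ∂_2 − rank ∂_3 = (16 − 15) − 0 = 1, and there is no ∂_3, so H_2 ≅ Z.

H_0 = Z,  H_1 = Z^2,  H_2 = Z.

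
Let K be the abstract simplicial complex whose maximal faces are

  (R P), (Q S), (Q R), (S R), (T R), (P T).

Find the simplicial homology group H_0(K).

Fix the vertex order P < Q < R < S < T and write every simplex with vertices in increasing order. Then dim K = 1 and the simplices of K are:

  0-simplices (5): P, Q, R, S, T
  1-simplices (6): PR, PT, QR, QS, RS, RT

Hence C_0 ≅ Z^5, C_1 ≅ Z^6.

The boundary map ∂_1: C_1 → C_0 sends each edge [p,q] (with p < q) to q − p. For instance
  ∂QR = R − Q.
This gives a 5×6 integer matrix of rank 4; reducing to Smith normal form yields diagonal entries (1,1,1,1).

Now H_k = ker ∂_k / im ∂_{k+1}, so:

  H_0: rank C_0 − rank ∂_1 = 5 − 4 = 1, and the invariant factors of ∂_1 are all 1, so H_0 ≅ Z.

H_0 = Z.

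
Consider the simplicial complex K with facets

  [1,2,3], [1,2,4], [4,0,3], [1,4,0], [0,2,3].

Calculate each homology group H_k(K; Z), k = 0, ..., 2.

We work with the vertex ordering 0 < 1 < 2 < 3 < 4. The simplices of K, each written with vertices in increasing order, are:

  0-simplices (5): [0], [1], [2], [3], [4]
  1-simplices (10): [0,1], [0,2], [0,3], [0,4], [1,2], [1,3], [1,4], [2,3], [2,4], [3,4]
  2-simplices (5): [0,1,4], [0,2,3], [0,3,4], [1,2,3], [1,2,4]

giving chain groups C_0 ≅ Z^5, C_1 ≅ Z^10, C_2 ≅ Z^5.

Boundary ∂_1: C_1 → C_0 sends each edge [p,q] (with p < q) to q − p. For instance
  ∂[2,3] = [3] − [2].
This gives a 5×10 integer matrix of rank 4; reducing to Smith normal form yields diagonal entries (1,1,1,1).

∂_2: C_2 → C_1 acts by ∂[p,q,r] = [q,r] − [p,r] + [p,q]. For instance
  ∂[1,2,4] = [2,4] − [1,4] + [1,2],
  ∂[0,3,4] = [3,4] − [0,4] + [0,3].
As a 10×5 matrix over Z this has rank 5, with invariant factors (1,1,1,1,1).

Computing H_k = (kernel of ∂_k) / (image of ∂_{k+1}):

  H_0: rank C_0 − rank ∂_1 = 5 − 4 = 1, and the invariant factors of ∂_1 are all 1, so H_0 = Z.
  H_1: rank ker ∂_1 − rank ∂_2 = (10 − 4) − 5 = 1, and the invariant factors of ∂_2 are all 1, so H_1 = Z.
  H_2: rank ker ∂_2 − rank ∂_3 = (5 − 5) − 0 = 0, and there is no ∂_3, so H_2 = 0.

(K is a triangulation of the Möbius band.)

H_0 = Z,  H_1 = Z,  H_2 = 0.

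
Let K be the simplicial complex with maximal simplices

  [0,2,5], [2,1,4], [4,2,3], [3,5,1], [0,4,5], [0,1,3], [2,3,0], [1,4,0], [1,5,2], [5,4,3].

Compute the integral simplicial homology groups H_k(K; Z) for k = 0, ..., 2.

H_0 = Z,  H_1 = Z/2,  H_2 = 0.

Order the vertices as 0 < 1 < 2 < 3 < 4 < 5. Listing each simplex with vertices in this order, K has dimension 2 with simplices:

  0-simplices (6): [0], [1], [2], [3], [4], [5]
  1-simplices (15): [0,1], [0,2], [0,3], [0,4], [0,5], [1,2], [1,3], [1,4], [1,5], [2,3], [2,4], [2,5], [3,4], [3,5], [4,5]
  2-simplices (10): [0,1,3], [0,1,4], [0,2,3], [0,2,5], [0,4,5], [1,2,4], [1,2,5], [1,3,5], [2,3,4], [3,4,5]

giving chain groups C_0 ≅ Z^6, C_1 ≅ Z^15, C_2 ≅ Z^10.

The boundary map ∂_1: C_1 → C_0 maps an edge to its endpoints' difference, ∂[p,q] = q − p.
The 6×15 boundary matrix has rank 5 and Smith normal form diag(1,1,1,1,1).

The boundary map ∂_2: C_2 → C_1 sends each 2-simplex [p,q,r] to [q,r] − [p,r] + [p,q]. For instance
  ∂[3,4,5] = [4,5] − [3,5] + [3,4],
  ∂[1,2,5] = [2,5] − [1,5] + [1,2].
The 15×10 boundary matrix has rank 10 and Smith normal form diag(1,1,1,1,1,1,1,1,1,2).

From H_k ≅ ker(∂_k) / im(∂_{k+1}) we obtain:

  H_0: rank C_0 − rank ∂_1 = 6 − 5 = 1, and the invariant factors of ∂_1 are all 1, so H_0 = Z.
  H_1: rank ker ∂_1 − rank ∂_2 = (15 − 5) − 10 = 0, and ∂_2 has invariant factor 2 > 1, so H_1 = Z/2.
  H_2: rank ker ∂_2 − rank ∂_3 = (10 − 10) − 0 = 0, and there is no ∂_3, so H_2 = 0.

As a check, the Euler characteristic is 6 − 15 + 10 = 1, which agrees with 1 − 0 + 0 = 1.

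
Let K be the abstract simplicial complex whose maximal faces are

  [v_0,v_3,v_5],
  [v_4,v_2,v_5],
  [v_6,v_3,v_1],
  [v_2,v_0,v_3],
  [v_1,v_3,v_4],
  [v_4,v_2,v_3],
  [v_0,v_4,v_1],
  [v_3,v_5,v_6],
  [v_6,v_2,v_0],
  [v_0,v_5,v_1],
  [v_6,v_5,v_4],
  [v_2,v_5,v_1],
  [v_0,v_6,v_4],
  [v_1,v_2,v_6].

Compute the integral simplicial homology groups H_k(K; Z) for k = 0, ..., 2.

H_0 ≅ Z,  H_1 ≅ Z^2,  H_2 ≅ Z.

Fix the vertex order v_0 < v_1 < v_2 < v_3 < v_4 < v_5 < v_6 and write every simplex with vertices in increasing order. Then dim K = 2 and the simplices of K are:

  0-simplices (7): [v_0], [v_1], [v_2], [v_3], [v_4], [v_5], [v_6]
  1-simplices (21): (21 of them)
  2-simplices (14): (14 of them)

Hence C_0 ≅ Z^7, C_1 ≅ Z^21, C_2 ≅ Z^14.

Boundary ∂_1: C_1 → C_0 maps an edge to its endpoints' difference, ∂[p,q] = q − p.
As a 7×21 matrix over Z this has rank 6, with invariant factors (1,1,1,1,1,1).

The boundary map ∂_2: C_2 → C_1 sends each 2-simplex [p,q,r] to [q,r] − [p,r] + [p,q]. For instance
  ∂[v_0,v_4,v_6] = [v_4,v_6] − [v_0,v_6] + [v_0,v_4],
  ∂[v_0,v_3,v_5] = [v_3,v_5] − [v_0,v_5] + [v_0,v_3].
As a 21×14 matrix over Z this has rank 13, with invariant factors (1,1,1,1,1,1,1,1,1,1,1,1,1).

Computing H_k = (kernel of ∂_k) / (image of ∂_{k+1}):

  H_0: rank C_0 − rank ∂_1 = 7 − 6 = 1, and the invariant factors of ∂_1 are all 1, so H_0 = Z.
  H_1: rank ker ∂_1 − rank ∂_2 = (21 − 6) − 13 = 2, and the invariant factors of ∂_2 are all 1, so H_1 = Z^2.
  H_2: rank ker ∂_2 − rank ∂_3 = (14 − 13) − 0 = 1, and there is no ∂_3, so H_2 = Z.

As a check, the Euler characteristic is 7 − 21 + 14 = 0, which agrees with 1 − 2 + 1 = 0.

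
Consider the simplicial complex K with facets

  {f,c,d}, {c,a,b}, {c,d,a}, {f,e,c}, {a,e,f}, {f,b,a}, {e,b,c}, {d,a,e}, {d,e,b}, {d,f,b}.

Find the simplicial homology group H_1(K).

Fix the vertex order a < b < c < d < e < f and write every simplex with vertices in increasing order. Then dim K = 2 and the simplices of K are:

  0-simplices (6): a, b, c, d, e, f
  1-simplices (15): ab, ac, ad, ae, af, bc, bd, be, bf, cd, ce, cf, de, df, ef
  2-simplices (10): abc, abf, acd, ade, aef, bce, bde, bdf, cdf, cef

so the chain groups are C_0 ≅ Z^6, C_1 ≅ Z^15, C_2 ≅ Z^10.

∂_1: C_1 → C_0 maps an edge to its endpoints' difference, ∂[p,q] = q − p. For instance
  ∂ad = d − a.
The resulting 6×15 matrix has rank 5, and its Smith normal form has invariant factors (1,1,1,1,1).

The boundary map ∂_2: C_2 → C_1 sends each 2-simplex [p,q,r] to [q,r] − [p,r] + [p,q]. For instance
  ∂ade = de − ae + ad,
  ∂abc = bc − ac + ab.
The resulting 15×10 matrix has rank 10, and its Smith normal form has invariant factors (1,1,1,1,1,1,1,1,1,2).

Computing H_k = (kernel of ∂_k) / (image of ∂_{k+1}):

  H_1: rank ker ∂_1 − rank ∂_2 = (15 − 5) − 10 = 0, and ∂_2 has invariant factor 2 > 1, so H_1 ≅ Z/2.

H_1 = Z/2.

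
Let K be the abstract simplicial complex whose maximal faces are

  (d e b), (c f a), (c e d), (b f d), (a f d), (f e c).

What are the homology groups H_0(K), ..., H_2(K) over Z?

H_0 ≅ Z,  H_1 ≅ Z,  H_2 = 0.

We work with the vertex ordering a < b < c < d < e < f. The simplices of K, each written with vertices in increasing order, are:

  0-simplices (6): a, b, c, d, e, f
  1-simplices (12): ac, ad, af, bd, be, bf, cd, ce, cf, de, df, ef
  2-simplices (6): acf, adf, bde, bdf, cde, cef

giving chain groups C_0 ≅ Z^6, C_1 ≅ Z^12, C_2 ≅ Z^6.

∂_1: C_1 → C_0 sends each edge [p,q] (with p < q) to q − p. For instance
  ∂be = e − b.
This gives a 6×12 integer matrix of rank 5; reducing to Smith normal form yields diagonal entries (1,1,1,1,1).

The boundary map ∂_2: C_2 → C_1 sends each 2-simplex [p,q,r] to [q,r] − [p,r] + [p,q]. For instance
  ∂bde = de − be + bd,
  ∂cde = de − ce + cd.
The resulting 12×6 matrix has rank 6, and its Smith normal form has invariant factors (1,1,1,1,1,1).

Reading off H_k = ker ∂_k / im ∂_{k+1}:

  H_0: rank C_0 − rank ∂_1 = 6 − 5 = 1, and the invariant factors of ∂_1 are all 1, so H_0 ≅ Z.
  H_1: rank ker ∂_1 − rank ∂_2 = (12 − 5) − 6 = 1, and the invariant factors of ∂_2 are all 1, so H_1 ≅ Z.
  H_2: rank ker ∂_2 − rank ∂_3 = (6 − 6) − 0 = 0, and there is no ∂_3, so H_2 ≅ 0.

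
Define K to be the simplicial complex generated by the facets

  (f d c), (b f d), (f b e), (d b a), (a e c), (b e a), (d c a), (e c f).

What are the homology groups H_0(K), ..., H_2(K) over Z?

Order the vertices as a < b < c < d < e < f. Listing each simplex with vertices in this order, K has dimension 2 with simplices:

  0-simplices (6): a, b, c, d, e, f
  1-simplices (12): ab, ac, ad, ae, bd, be, bf, cd, ce, cf, df, ef
  2-simplices (8): abd, abe, acd, ace, bdf, bef, cdf, cef

giving chain groups C_0 ≅ Z^6, C_1 ≅ Z^12, C_2 ≅ Z^8.

The boundary map ∂_1: C_1 → C_0 sends each edge [p,q] (with p < q) to q − p. For instance
  ∂ab = b − a.
The 6×12 boundary matrix has rank 5 and Smith normal form diag(1,1,1,1,1).

∂_2: C_2 → C_1 sends each 2-simplex [p,q,r] to [q,r] − [p,r] + [p,q]. For instance
  ∂abe = be − ae + ab,
  ∂abd = bd − ad + ab.
The resulting 12×8 matrix has rank 7, and its Smith normal form has invariant factors (1,1,1,1,1,1,1).

Reading off H_k = ker ∂_k / im ∂_{k+1}:

  H_0: rank C_0 − rank ∂_1 = 6 − 5 = 1, and the invariant factors of ∂_1 are all 1, so H_0 = Z.
  H_1: rank ker ∂_1 − rank ∂_2 = (12 − 5) − 7 = 0, and the invariant factors of ∂_2 are all 1, so H_1 = 0.
  H_2: rank ker ∂_2 − rank ∂_3 = (8 − 7) − 0 = 1, and there is no ∂_3, so H_2 = Z.

As a check, the Euler characteristic is 6 − 12 + 8 = 2, which agrees with 1 − 0 + 1 = 2.
(K is a triangulation of the 2-sphere S^2.)

H_0 ≅ Z,  H_1 = 0,  H_2 ≅ Z.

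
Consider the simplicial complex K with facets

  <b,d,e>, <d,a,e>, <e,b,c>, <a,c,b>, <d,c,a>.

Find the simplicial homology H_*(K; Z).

H_0 = Z,  H_1 = Z,  H_2 = 0.

Order the vertices as a < b < c < d < e. Listing each simplex with vertices in this order, K has dimension 2 with simplices:

  0-simplices (5): a, b, c, d, e
  1-simplices (10): ab, ac, ad, ae, bc, bd, be, cd, ce, de
  2-simplices (5): abc, acd, ade, bce, bde

so the chain groups are C_0 ≅ Z^5, C_1 ≅ Z^10, C_2 ≅ Z^5.

∂_1: C_1 → C_0 maps an edge to its endpoints' difference, ∂[p,q] = q − p. For instance
  ∂ab = b − a.
As a 5×10 matrix over Z this has rank 4, with invariant factors (1,1,1,1).

Boundary ∂_2: C_2 → C_1 acts by ∂[p,q,r] = [q,r] − [p,r] + [p,q]. For instance
  ∂acd = cd − ad + ac,
  ∂ade = de − ae + ad.
This gives a 10×5 integer matrix of rank 5; reducing to Smith normal form yields diagonal entries (1,1,1,1,1).

Now H_k = ker ∂_k / im ∂_{k+1}, so:

  H_0: rank C_0 − rank ∂_1 = 5 − 4 = 1, and the invariant factors of ∂_1 are all 1, so H_0 ≅ Z.
  H_1: rank ker ∂_1 − rank ∂_2 = (10 − 4) − 5 = 1, and the invariant factors of ∂_2 are all 1, so H_1 ≅ Z.
  H_2: rank ker ∂_2 − rank ∂_3 = (5 − 5) − 0 = 0, and there is no ∂_3, so H_2 ≅ 0.

As a check, the Euler characteristic is 5 − 10 + 5 = 0, which agrees with 1 − 1 + 0 = 0.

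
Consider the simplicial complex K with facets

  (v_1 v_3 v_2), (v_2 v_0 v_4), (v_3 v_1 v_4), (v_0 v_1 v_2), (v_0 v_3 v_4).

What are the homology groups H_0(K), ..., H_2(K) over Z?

Fix the vertex order v_0 < v_1 < v_2 < v_3 < v_4 and write every simplex with vertices in increasing order. Then dim K = 2 and the simplices of K are:

  0-simplices (5): [v_0], [v_1], [v_2], [v_3], [v_4]
  1-simplices (10): [v_0,v_1], [v_0,v_2], [v_0,v_3], [v_0,v_4], [v_1,v_2], [v_1,v_3], [v_1,v_4], [v_2,v_3], [v_2,v_4], [v_3,v_4]
  2-simplices (5): [v_0,v_1,v_2], [v_0,v_2,v_4], [v_0,v_3,v_4], [v_1,v_2,v_3], [v_1,v_3,v_4]

giving chain groups C_0 ≅ Z^5, C_1 ≅ Z^10, C_2 ≅ Z^5.

Boundary ∂_1: C_1 → C_0 maps an edge to its endpoints' difference, ∂[p,q] = q − p. For instance
  ∂[v_0,v_3] = [v_3] − [v_0].
This gives a 5×10 integer matrix of rank 4; reducing to Smith normal form yields diagonal entries (1,1,1,1).

Boundary ∂_2: C_2 → C_1 acts by ∂[p,q,r] = [q,r] − [p,r] + [p,q]. For instance
  ∂[v_0,v_1,v_2] = [v_1,v_2] − [v_0,v_2] + [v_0,v_1],
  ∂[v_1,v_2,v_3] = [v_2,v_3] − [v_1,v_3] + [v_1,v_2].
The resulting 10×5 matrix has rank 5, and its Smith normal form has invariant factors (1,1,1,1,1).

From H_k ≅ ker(∂_k) / im(∂_{k+1}) we obtain:

  H_0: rank C_0 − rank ∂_1 = 5 − 4 = 1, and the invariant factors of ∂_1 are all 1, so H_0 = Z.
  H_1: rank ker ∂_1 − rank ∂_2 = (10 − 4) − 5 = 1, and the invariant factors of ∂_2 are all 1, so H_1 = Z.
  H_2: rank ker ∂_2 − rank ∂_3 = (5 − 5) − 0 = 0, and there is no ∂_3, so H_2 = 0.

As a check, the Euler characteristic is 5 − 10 + 5 = 0, which agrees with 1 − 1 + 0 = 0.
(K is a triangulation of the Möbius band.)

H_0 ≅ Z,  H_1 ≅ Z,  H_2 = 0.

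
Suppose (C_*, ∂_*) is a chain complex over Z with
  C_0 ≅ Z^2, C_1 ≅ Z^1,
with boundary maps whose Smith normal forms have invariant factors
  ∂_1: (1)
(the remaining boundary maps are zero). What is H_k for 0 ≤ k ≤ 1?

H_0: b_0 = 2 − 0 − 1 = 1; torsion from ∂_1 factors > 1: none. So H_0 = Z.
H_1: b_1 = 1 − 1 − 0 = 0; torsion from ∂_2 factors > 1: none. So H_1 = 0.

H_0 = Z,  H_1 = 0.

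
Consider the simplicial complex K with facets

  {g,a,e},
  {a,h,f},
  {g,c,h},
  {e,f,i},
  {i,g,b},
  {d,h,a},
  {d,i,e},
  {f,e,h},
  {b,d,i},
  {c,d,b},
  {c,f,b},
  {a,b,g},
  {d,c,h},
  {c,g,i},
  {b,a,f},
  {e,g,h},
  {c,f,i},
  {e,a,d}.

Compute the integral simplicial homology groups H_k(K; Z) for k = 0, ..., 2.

H_0 ≅ Z,  H_1 ≅ Z × Z/2,  H_2 = 0.

Order the vertices as a < b < c < d < e < f < g < h < i. Listing each simplex with vertices in this order, K has dimension 2 with simplices:

  0-simplices (9): a, b, c, d, e, f, g, h, i
  1-simplices (27): ab, ad, ae, af, ag, ah, bc, bd, bf, bg, bi, cd, cf, cg, ch, ci, de, dh, di, ef, eg, eh, ei, fh, fi, gh, gi
  2-simplices (18): abf, abg, ade, adh, aeg, afh, bcd, bcf, bdi, bgi, cdh, cfi, cgh, cgi, dei, efh, efi, egh

giving chain groups C_0 ≅ Z^9, C_1 ≅ Z^27, C_2 ≅ Z^18.

The boundary map ∂_1: C_1 → C_0 sends each edge [p,q] (with p < q) to q − p. For instance
  ∂ci = i − c.
This gives a 9×27 integer matrix of rank 8; reducing to Smith normal form yields diagonal entries (1,1,1,1,1,1,1,1).

Boundary ∂_2: C_2 → C_1 sends each 2-simplex [p,q,r] to [q,r] − [p,r] + [p,q]. For instance
  ∂bcf = cf − bf + bc,
  ∂egh = gh − eh + eg.
As a 27×18 matrix over Z this has rank 18, with invariant factors (1,1,1,1,1,1,1,1,1,1,1,1,1,1,1,1,1,2).

From H_k ≅ ker(∂_k) / im(∂_{k+1}) we obtain:

  H_0: rank C_0 − rank ∂_1 = 9 − 8 = 1, and the invariant factors of ∂_1 are all 1, so H_0 = Z.
  H_1: rank ker ∂_1 − rank ∂_2 = (27 − 8) − 18 = 1, and ∂_2 has invariant factor 2 > 1, so H_1 = Z × Z/2.
  H_2: rank ker ∂_2 − rank ∂_3 = (18 − 18) − 0 = 0, and there is no ∂_3, so H_2 = 0.

(K is a triangulation of the Klein bottle.)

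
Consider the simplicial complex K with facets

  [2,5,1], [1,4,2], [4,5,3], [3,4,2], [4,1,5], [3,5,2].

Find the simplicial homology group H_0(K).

H_0 = Z.

Order the vertices as 1 < 2 < 3 < 4 < 5. Listing each simplex with vertices in this order, K has dimension 2 with simplices:

  0-simplices (5): [1], [2], [3], [4], [5]
  1-simplices (9): [1,2], [1,4], [1,5], [2,3], [2,4], [2,5], [3,4], [3,5], [4,5]
  2-simplices (6): [1,2,4], [1,2,5], [1,4,5], [2,3,4], [2,3,5], [3,4,5]

so the chain groups are C_0 ≅ Z^5, C_1 ≅ Z^9, C_2 ≅ Z^6.

The boundary map ∂_1: C_1 → C_0 sends each edge [p,q] (with p < q) to q − p. For instance
  ∂[3,4] = [4] − [3].
This gives a 5×9 integer matrix of rank 4; reducing to Smith normal form yields diagonal entries (1,1,1,1).

Boundary ∂_2: C_2 → C_1 acts by ∂[p,q,r] = [q,r] − [p,r] + [p,q]. For instance
  ∂[1,4,5] = [4,5] − [1,5] + [1,4],
  ∂[1,2,5] = [2,5] − [1,5] + [1,2].
This gives a 9×6 integer matrix of rank 5; reducing to Smith normal form yields diagonal entries (1,1,1,1,1).

Computing H_k = (kernel of ∂_k) / (image of ∂_{k+1}):

  H_0: rank C_0 − rank ∂_1 = 5 − 4 = 1, and the invariant factors of ∂_1 are all 1, so H_0 = Z.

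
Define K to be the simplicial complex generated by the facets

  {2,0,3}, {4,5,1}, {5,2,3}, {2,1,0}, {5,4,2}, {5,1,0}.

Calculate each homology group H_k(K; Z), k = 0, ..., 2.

Fix the vertex order 0 < 1 < 2 < 3 < 4 < 5 and write every simplex with vertices in increasing order. Then dim K = 2 and the simplices of K are:

  0-simplices (6): [0], [1], [2], [3], [4], [5]
  1-simplices (12): [0,1], [0,2], [0,3], [0,5], [1,2], [1,4], [1,5], [2,3], [2,4], [2,5], [3,5], [4,5]
  2-simplices (6): [0,1,2], [0,1,5], [0,2,3], [1,4,5], [2,3,5], [2,4,5]

giving chain groups C_0 ≅ Z^6, C_1 ≅ Z^12, C_2 ≅ Z^6.

∂_1: C_1 → C_0 sends each edge [p,q] (with p < q) to q − p. For instance
  ∂[3,5] = [5] − [3].
As a 6×12 matrix over Z this has rank 5, with invariant factors (1,1,1,1,1).

The boundary map ∂_2: C_2 → C_1 sends each 2-simplex [p,q,r] to [q,r] − [p,r] + [p,q]. For instance
  ∂[1,4,5] = [4,5] − [1,5] + [1,4],
  ∂[0,1,5] = [1,5] − [0,5] + [0,1].
The resulting 12×6 matrix has rank 6, and its Smith normal form has invariant factors (1,1,1,1,1,1).

From H_k ≅ ker(∂_k) / im(∂_{k+1}) we obtain:

  H_0: rank C_0 − rank ∂_1 = 6 − 5 = 1, and the invariant factors of ∂_1 are all 1, so H_0 ≅ Z.
  H_1: rank ker ∂_1 − rank ∂_2 = (12 − 5) − 6 = 1, and the invariant factors of ∂_2 are all 1, so H_1 ≅ Z.
  H_2: rank ker ∂_2 − rank ∂_3 = (6 − 6) − 0 = 0, and there is no ∂_3, so H_2 ≅ 0.

As a check, the Euler characteristic is 6 − 12 + 6 = 0, which agrees with 1 − 1 + 0 = 0.

H_0 = Z,  H_1 = Z,  H_2 = 0.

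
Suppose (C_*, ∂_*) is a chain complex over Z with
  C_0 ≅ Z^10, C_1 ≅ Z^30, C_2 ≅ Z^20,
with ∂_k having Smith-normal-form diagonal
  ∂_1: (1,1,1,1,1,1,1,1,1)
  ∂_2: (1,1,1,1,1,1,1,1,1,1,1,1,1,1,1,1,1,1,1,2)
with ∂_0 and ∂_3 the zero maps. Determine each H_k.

H_0: b_0 = 10 − 0 − 9 = 1; torsion from ∂_1 factors > 1: none. So H_0 ≅ Z.
H_1: b_1 = 30 − 9 − 20 = 1; torsion from ∂_2 factors > 1: [2]. So H_1 ≅ Z ⊕ Z_2.
H_2: b_2 = 20 − 20 − 0 = 0; torsion from ∂_3 factors > 1: none. So H_2 ≅ 0.

H_0 ≅ Z,  H_1 ≅ Z ⊕ Z_2,  H_2 = 0.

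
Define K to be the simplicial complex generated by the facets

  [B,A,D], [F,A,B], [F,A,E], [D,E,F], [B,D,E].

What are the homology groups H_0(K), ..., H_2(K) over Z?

Take the total order A < B < D < E < F on the vertex set. Then K (dimension 2) consists of the simplices:

  0-simplices (5): A, B, D, E, F
  1-simplices (10): AB, AD, AE, AF, BD, BE, BF, DE, DF, EF
  2-simplices (5): ABD, ABF, AEF, BDE, DEF

so the chain groups are C_0 ≅ Z^5, C_1 ≅ Z^10, C_2 ≅ Z^5.

Boundary ∂_1: C_1 → C_0 sends each edge [p,q] (with p < q) to q − p. For instance
  ∂AB = B − A.
The 5×10 boundary matrix has rank 4 and Smith normal form diag(1,1,1,1).

∂_2: C_2 → C_1 sends each 2-simplex [p,q,r] to [q,r] − [p,r] + [p,q]. For instance
  ∂AEF = EF − AF + AE,
  ∂BDE = DE − BE + BD.
The 10×5 boundary matrix has rank 5 and Smith normal form diag(1,1,1,1,1).

Reading off H_k = ker ∂_k / im ∂_{k+1}:

  H_0: rank C_0 − rank ∂_1 = 5 − 4 = 1, and the invariant factors of ∂_1 are all 1, so H_0 = Z.
  H_1: rank ker ∂_1 − rank ∂_2 = (10 − 4) − 5 = 1, and the invariant factors of ∂_2 are all 1, so H_1 = Z.
  H_2: rank ker ∂_2 − rank ∂_3 = (5 − 5) − 0 = 0, and there is no ∂_3, so H_2 = 0.

As a check, the Euler characteristic is 5 − 10 + 5 = 0, which agrees with 1 − 1 + 0 = 0.

H_0 ≅ Z,  H_1 ≅ Z,  H_2 = 0.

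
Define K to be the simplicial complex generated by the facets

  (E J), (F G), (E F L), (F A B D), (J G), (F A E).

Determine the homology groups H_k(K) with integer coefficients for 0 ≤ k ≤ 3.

H_0 ≅ Z,  H_1 ≅ Z,  H_2 = 0,  H_3 = 0.

Fix the vertex order A < B < D < E < F < G < J < L and write every simplex with vertices in increasing order. Then dim K = 3 and the simplices of K are:

  0-simplices (8): A, B, D, E, F, G, J, L
  1-simplices (13): AB, AD, AE, AF, BD, BF, DF, EF, EJ, EL, FG, FL, GJ
  2-simplices (6): ABD, ABF, ADF, AEF, BDF, EFL
  3-simplices (1): ABDF

giving chain groups C_0 ≅ Z^8, C_1 ≅ Z^13, C_2 ≅ Z^6, C_3 ≅ Z^1.

Boundary ∂_1: C_1 → C_0 sends each edge [p,q] (with p < q) to q − p.
This gives a 8×13 integer matrix of rank 7; reducing to Smith normal form yields diagonal entries (1,1,1,1,1,1,1).

The boundary map ∂_2: C_2 → C_1 maps a triangle to the signed sum of its edges. For instance
  ∂ABF = BF − AF + AB,
  ∂EFL = FL − EL + EF.
The 13×6 boundary matrix has rank 5 and Smith normal form diag(1,1,1,1,1).

The boundary map ∂_3: C_3 → C_2 sends each 3-simplex σ to the alternating sum Σ_i (−1)^i (σ with its i-th vertex removed). For instance
  ∂ABDF = BDF − ADF + ABF − ABD.
The resulting 6×1 matrix has rank 1, and its Smith normal form has invariant factors (1).

Now H_k = ker ∂_k / im ∂_{k+1}, so:

  H_0: rank C_0 − rank ∂_1 = 8 − 7 = 1, and the invariant factors of ∂_1 are all 1, so H_0 ≅ Z.
  H_1: rank ker ∂_1 − rank ∂_2 = (13 − 7) − 5 = 1, and the invariant factors of ∂_2 are all 1, so H_1 ≅ Z.
  H_2: rank ker ∂_2 − rank ∂_3 = (6 − 5) − 1 = 0, and the invariant factors of ∂_3 are all 1, so H_2 ≅ 0.
  H_3: rank ker ∂_3 − rank ∂_4 = (1 − 1) − 0 = 0, and there is no ∂_4, so H_3 ≅ 0.

As a check, the Euler characteristic is 8 − 13 + 6 − 1 = 0, which agrees with 1 − 1 + 0 − 0 = 0.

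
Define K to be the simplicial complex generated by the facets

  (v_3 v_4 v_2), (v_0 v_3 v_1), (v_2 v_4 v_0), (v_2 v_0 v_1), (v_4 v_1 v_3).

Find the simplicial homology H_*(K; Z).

H_0 ≅ Z,  H_1 ≅ Z,  H_2 = 0.

We work with the vertex ordering v_0 < v_1 < v_2 < v_3 < v_4. The simplices of K, each written with vertices in increasing order, are:

  0-simplices (5): [v_0], [v_1], [v_2], [v_3], [v_4]
  1-simplices (10): [v_0,v_1], [v_0,v_2], [v_0,v_3], [v_0,v_4], [v_1,v_2], [v_1,v_3], [v_1,v_4], [v_2,v_3], [v_2,v_4], [v_3,v_4]
  2-simplices (5): [v_0,v_1,v_2], [v_0,v_1,v_3], [v_0,v_2,v_4], [v_1,v_3,v_4], [v_2,v_3,v_4]

so the chain groups are C_0 ≅ Z^5, C_1 ≅ Z^10, C_2 ≅ Z^5.

∂_1: C_1 → C_0 sends each edge [p,q] (with p < q) to q − p. For instance
  ∂[v_2,v_4] = [v_4] − [v_2].
The resulting 5×10 matrix has rank 4, and its Smith normal form has invariant factors (1,1,1,1).

The boundary map ∂_2: C_2 → C_1 acts by ∂[p,q,r] = [q,r] − [p,r] + [p,q]. For instance
  ∂[v_0,v_1,v_2] = [v_1,v_2] − [v_0,v_2] + [v_0,v_1],
  ∂[v_0,v_2,v_4] = [v_2,v_4] − [v_0,v_4] + [v_0,v_2].
The resulting 10×5 matrix has rank 5, and its Smith normal form has invariant factors (1,1,1,1,1).

Now H_k = ker ∂_k / im ∂_{k+1}, so:

  H_0: rank C_0 − rank ∂_1 = 5 − 4 = 1, and the invariant factors of ∂_1 are all 1, so H_0 = Z.
  H_1: rank ker ∂_1 − rank ∂_2 = (10 − 4) − 5 = 1, and the invariant factors of ∂_2 are all 1, so H_1 = Z.
  H_2: rank ker ∂_2 − rank ∂_3 = (5 − 5) − 0 = 0, and there is no ∂_3, so H_2 = 0.

As a check, the Euler characteristic is 5 − 10 + 5 = 0, which agrees with 1 − 1 + 0 = 0.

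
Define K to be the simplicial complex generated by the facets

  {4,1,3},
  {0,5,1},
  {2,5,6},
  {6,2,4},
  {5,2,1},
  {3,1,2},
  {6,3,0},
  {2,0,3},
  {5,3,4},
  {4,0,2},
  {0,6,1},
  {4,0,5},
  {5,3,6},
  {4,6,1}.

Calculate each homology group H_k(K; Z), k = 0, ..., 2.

H_0 = Z,  H_1 = Z^2,  H_2 = Z.

Order the vertices as 0 < 1 < 2 < 3 < 4 < 5 < 6. Listing each simplex with vertices in this order, K has dimension 2 with simplices:

  0-simplices (7): [0], [1], [2], [3], [4], [5], [6]
  1-simplices (21): [0,1], [0,2], [0,3], [0,4], [0,5], [0,6], [1,2], [1,3], [1,4], [1,5], [1,6], [2,3], [2,4], [2,5], [2,6], [3,4], [3,5], [3,6], [4,5], [4,6], [5,6]
  2-simplices (14): [0,1,5], [0,1,6], [0,2,3], [0,2,4], [0,3,6], [0,4,5], [1,2,3], [1,2,5], [1,3,4], [1,4,6], [2,4,6], [2,5,6], [3,4,5], [3,5,6]

so the chain groups are C_0 ≅ Z^7, C_1 ≅ Z^21, C_2 ≅ Z^14.

The boundary map ∂_1: C_1 → C_0 is given by ∂[p,q] = [q] − [p]. For instance
  ∂[2,4] = [4] − [2].
The 7×21 boundary matrix has rank 6 and Smith normal form diag(1,1,1,1,1,1).

Boundary ∂_2: C_2 → C_1 acts by ∂[p,q,r] = [q,r] − [p,r] + [p,q]. For instance
  ∂[0,3,6] = [3,6] − [0,6] + [0,3],
  ∂[1,3,4] = [3,4] − [1,4] + [1,3].
This gives a 21×14 integer matrix of rank 13; reducing to Smith normal form yields diagonal entries (1,1,1,1,1,1,1,1,1,1,1,1,1).

Computing H_k = (kernel of ∂_k) / (image of ∂_{k+1}):

  H_0: rank C_0 − rank ∂_1 = 7 − 6 = 1, and the invariant factors of ∂_1 are all 1, so H_0 ≅ Z.
  H_1: rank ker ∂_1 − rank ∂_2 = (21 − 6) − 13 = 2, and the invariant factors of ∂_2 are all 1, so H_1 ≅ Z^2.
  H_2: rank ker ∂_2 − rank ∂_3 = (14 − 13) − 0 = 1, and there is no ∂_3, so H_2 ≅ Z.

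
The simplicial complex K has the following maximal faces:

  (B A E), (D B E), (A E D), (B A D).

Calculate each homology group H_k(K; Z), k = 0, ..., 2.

H_0 ≅ Z,  H_1 = 0,  H_2 ≅ Z.

Take the total order A < B < D < E on the vertex set. Then K (dimension 2) consists of the simplices:

  0-simplices (4): A, B, D, E
  1-simplices (6): AB, AD, AE, BD, BE, DE
  2-simplices (4): ABD, ABE, ADE, BDE

giving chain groups C_0 ≅ Z^4, C_1 ≅ Z^6, C_2 ≅ Z^4.

∂_1: C_1 → C_0 maps an edge to its endpoints' difference, ∂[p,q] = q − p. For instance
  ∂BE = E − B.
This gives a 4×6 integer matrix of rank 3; reducing to Smith normal form yields diagonal entries (1,1,1).

Boundary ∂_2: C_2 → C_1 maps a triangle to the signed sum of its edges. For instance
  ∂ABD = BD − AD + AB,
  ∂BDE = DE − BE + BD.
This gives a 6×4 integer matrix of rank 3; reducing to Smith normal form yields diagonal entries (1,1,1).

Computing H_k = (kernel of ∂_k) / (image of ∂_{k+1}):

  H_0: rank C_0 − rank ∂_1 = 4 − 3 = 1, and the invariant factors of ∂_1 are all 1, so H_0 = Z.
  H_1: rank ker ∂_1 − rank ∂_2 = (6 − 3) − 3 = 0, and the invariant factors of ∂_2 are all 1, so H_1 = 0.
  H_2: rank ker ∂_2 − rank ∂_3 = (4 − 3) − 0 = 1, and there is no ∂_3, so H_2 = Z.

(K is a triangulation of the 2-sphere S^2.)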